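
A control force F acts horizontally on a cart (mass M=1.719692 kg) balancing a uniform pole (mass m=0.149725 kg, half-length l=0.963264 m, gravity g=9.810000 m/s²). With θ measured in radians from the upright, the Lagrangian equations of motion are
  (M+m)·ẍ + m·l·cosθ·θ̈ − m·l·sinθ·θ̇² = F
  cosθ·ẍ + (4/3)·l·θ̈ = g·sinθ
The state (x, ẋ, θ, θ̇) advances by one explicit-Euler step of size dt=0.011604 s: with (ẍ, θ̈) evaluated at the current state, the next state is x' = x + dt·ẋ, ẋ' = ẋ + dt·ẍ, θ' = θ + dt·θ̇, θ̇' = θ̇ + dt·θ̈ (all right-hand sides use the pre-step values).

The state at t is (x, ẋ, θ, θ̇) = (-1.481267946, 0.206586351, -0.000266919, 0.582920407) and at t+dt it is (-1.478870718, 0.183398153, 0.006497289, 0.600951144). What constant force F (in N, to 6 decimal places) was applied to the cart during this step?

F = -3.511529 N

ẍ = (ẋ'−ẋ)/dt = (0.183398153−0.206586351)/0.011604 = -1.998294
θ̈ = (θ̇'−θ̇)/dt = (0.600951144−0.582920407)/0.011604 = 1.553838
sinθ=-0.000267, cosθ=1.000000
F = (M+m)·ẍ + m·l·cosθ·θ̈ − m·l·sinθ·θ̇² = -3.735644 + 0.224102 − -0.000013 = -3.511529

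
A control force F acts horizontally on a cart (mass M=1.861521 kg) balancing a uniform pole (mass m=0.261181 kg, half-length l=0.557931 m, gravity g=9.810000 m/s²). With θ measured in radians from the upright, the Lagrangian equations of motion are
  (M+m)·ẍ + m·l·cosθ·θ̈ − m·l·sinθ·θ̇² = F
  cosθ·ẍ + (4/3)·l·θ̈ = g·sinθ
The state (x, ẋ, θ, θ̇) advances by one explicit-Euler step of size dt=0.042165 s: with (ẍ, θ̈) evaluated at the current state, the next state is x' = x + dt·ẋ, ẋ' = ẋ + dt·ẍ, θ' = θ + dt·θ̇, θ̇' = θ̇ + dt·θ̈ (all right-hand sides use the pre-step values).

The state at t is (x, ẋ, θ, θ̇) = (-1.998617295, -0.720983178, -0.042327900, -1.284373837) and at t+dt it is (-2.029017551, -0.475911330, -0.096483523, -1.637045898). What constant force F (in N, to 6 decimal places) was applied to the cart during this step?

F = 11.130030 N

ẍ = (ẋ'−ẋ)/dt = (-0.475911330−-0.720983178)/0.042165 = 5.812210
θ̈ = (θ̇'−θ̇)/dt = (-1.637045898−-1.284373837)/0.042165 = -8.364095
sinθ=-0.042315, cosθ=0.999104
F = (M+m)·ẍ + m·l·cosθ·θ̈ − m·l·sinθ·θ̇² = 12.337590 + -1.217732 − -0.010172 = 11.130030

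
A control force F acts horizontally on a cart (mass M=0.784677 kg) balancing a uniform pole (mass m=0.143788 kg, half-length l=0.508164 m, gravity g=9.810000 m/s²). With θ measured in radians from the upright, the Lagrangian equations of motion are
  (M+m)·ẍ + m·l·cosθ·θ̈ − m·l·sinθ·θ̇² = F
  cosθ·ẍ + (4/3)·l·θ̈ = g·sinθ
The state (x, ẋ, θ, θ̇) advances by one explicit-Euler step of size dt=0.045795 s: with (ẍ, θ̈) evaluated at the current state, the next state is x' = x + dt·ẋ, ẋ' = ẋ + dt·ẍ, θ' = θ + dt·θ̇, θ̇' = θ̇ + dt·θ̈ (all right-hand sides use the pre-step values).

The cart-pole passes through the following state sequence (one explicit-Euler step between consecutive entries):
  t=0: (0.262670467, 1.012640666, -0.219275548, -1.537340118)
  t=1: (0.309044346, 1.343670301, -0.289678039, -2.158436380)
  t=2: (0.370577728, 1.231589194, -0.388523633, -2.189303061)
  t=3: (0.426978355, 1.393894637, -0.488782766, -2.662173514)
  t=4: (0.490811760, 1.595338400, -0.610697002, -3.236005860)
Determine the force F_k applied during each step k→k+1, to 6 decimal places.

step 0→1:
  ẍ = (ẋ'−ẋ)/dt = (1.343670301−1.012640666)/0.045795 = 7.228510
  θ̈ = (θ̇'−θ̇)/dt = (-2.158436380−-1.537340118)/0.045795 = -13.562534
  sinθ=-0.217523, cosθ=0.976055
  F = (M+m)·ẍ + m·l·cosθ·θ̈ − m·l·sinθ·θ̇² = 6.711419 + -0.967257 − -0.037564 = 5.781726
step 1→2:
  ẍ = (ẋ'−ẋ)/dt = (1.231589194−1.343670301)/0.045795 = -2.447453
  θ̈ = (θ̇'−θ̇)/dt = (-2.189303061−-2.158436380)/0.045795 = -0.674019
  sinθ=-0.285644, cosθ=0.958336
  F = (M+m)·ẍ + m·l·cosθ·θ̈ − m·l·sinθ·θ̇² = -2.272374 + -0.047197 − -0.097237 = -2.222335
step 2→3:
  ẍ = (ẋ'−ẋ)/dt = (1.393894637−1.231589194)/0.045795 = 3.544174
  θ̈ = (θ̇'−θ̇)/dt = (-2.662173514−-2.189303061)/0.045795 = -10.325810
  sinθ=-0.378822, cosθ=0.925469
  F = (M+m)·ẍ + m·l·cosθ·θ̈ − m·l·sinθ·θ̇² = 3.290641 + -0.698253 − -0.132670 = 2.725059
step 3→4:
  ẍ = (ẋ'−ẋ)/dt = (1.595338400−1.393894637)/0.045795 = 4.398816
  θ̈ = (θ̇'−θ̇)/dt = (-3.236005860−-2.662173514)/0.045795 = -12.530458
  sinθ=-0.469552, cosθ=0.882905
  F = (M+m)·ẍ + m·l·cosθ·θ̈ − m·l·sinθ·θ̇² = 4.084146 + -0.808365 − -0.243155 = 3.518936

F_0 = 5.781726 N
F_1 = -2.222335 N
F_2 = 2.725059 N
F_3 = 3.518936 N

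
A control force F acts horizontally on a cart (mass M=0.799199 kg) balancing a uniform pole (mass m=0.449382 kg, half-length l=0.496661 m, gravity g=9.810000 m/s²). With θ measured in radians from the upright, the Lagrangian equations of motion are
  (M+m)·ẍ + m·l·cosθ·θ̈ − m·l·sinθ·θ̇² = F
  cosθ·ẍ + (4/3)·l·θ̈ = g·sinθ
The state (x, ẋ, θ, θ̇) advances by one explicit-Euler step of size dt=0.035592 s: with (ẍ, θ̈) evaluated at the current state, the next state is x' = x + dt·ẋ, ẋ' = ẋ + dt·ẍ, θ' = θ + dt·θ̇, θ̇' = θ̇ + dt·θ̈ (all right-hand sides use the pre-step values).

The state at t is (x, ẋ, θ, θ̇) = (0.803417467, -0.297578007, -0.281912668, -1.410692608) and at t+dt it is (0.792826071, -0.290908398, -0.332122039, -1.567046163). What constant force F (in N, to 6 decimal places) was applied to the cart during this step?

ẍ = (ẋ'−ẋ)/dt = (-0.290908398−-0.297578007)/0.035592 = 0.187391
θ̈ = (θ̇'−θ̇)/dt = (-1.567046163−-1.410692608)/0.035592 = -4.392941
sinθ=-0.278193, cosθ=0.960525
F = (M+m)·ẍ + m·l·cosθ·θ̈ − m·l·sinθ·θ̇² = 0.233972 + -0.941759 − -0.123563 = -0.584224

F = -0.584224 N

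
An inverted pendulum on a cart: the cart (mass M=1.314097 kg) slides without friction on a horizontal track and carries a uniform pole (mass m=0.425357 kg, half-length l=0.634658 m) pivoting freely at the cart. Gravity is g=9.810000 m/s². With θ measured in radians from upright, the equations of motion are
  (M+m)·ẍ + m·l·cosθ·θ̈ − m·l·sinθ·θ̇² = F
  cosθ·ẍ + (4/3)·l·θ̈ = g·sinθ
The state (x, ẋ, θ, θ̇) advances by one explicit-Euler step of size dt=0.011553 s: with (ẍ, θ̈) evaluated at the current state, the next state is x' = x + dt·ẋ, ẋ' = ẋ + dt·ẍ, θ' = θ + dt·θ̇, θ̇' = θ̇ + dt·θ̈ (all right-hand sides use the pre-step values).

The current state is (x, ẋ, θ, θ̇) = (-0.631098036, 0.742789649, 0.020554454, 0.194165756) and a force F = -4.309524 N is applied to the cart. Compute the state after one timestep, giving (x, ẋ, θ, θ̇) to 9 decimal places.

(-0.622516587, 0.707220523, 0.022797651, 0.238943005)

sinθ=0.020553007, cosθ=0.999788765
temp = (F + m·l·θ̇²·sinθ)/(M+m) = (-4.309524 + 0.000209177)/1.739454 = -2.477395104
θ̈ = (g·sinθ − cosθ·temp)/(l·(4/3 − m·cos²θ/(M+m))) = 3.875811388
ẍ = temp − m·l·θ̈·cosθ/(M+m) = -3.078778289
Euler: x'=-0.631098036+0.011553·0.742789649=-0.622516587, ẋ'=0.742789649+0.011553·-3.078778289=0.707220523
       θ'=0.020554454+0.011553·0.194165756=0.022797651, θ̇'=0.194165756+0.011553·3.875811388=0.238943005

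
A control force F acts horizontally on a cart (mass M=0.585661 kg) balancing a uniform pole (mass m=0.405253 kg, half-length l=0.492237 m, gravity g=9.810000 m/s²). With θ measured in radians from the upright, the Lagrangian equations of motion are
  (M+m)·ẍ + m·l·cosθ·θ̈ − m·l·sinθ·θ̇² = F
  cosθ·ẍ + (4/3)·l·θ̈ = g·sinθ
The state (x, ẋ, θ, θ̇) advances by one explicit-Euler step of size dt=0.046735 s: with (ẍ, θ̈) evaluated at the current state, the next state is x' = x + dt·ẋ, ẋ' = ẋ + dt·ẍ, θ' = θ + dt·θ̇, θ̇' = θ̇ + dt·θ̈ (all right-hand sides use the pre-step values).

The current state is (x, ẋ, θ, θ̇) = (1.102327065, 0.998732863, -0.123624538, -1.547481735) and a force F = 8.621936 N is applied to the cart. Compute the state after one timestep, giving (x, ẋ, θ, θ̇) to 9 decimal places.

(1.149002845, 1.602040561, -0.195946097, -2.545838181)

sinθ=-0.123309886, cosθ=0.992368214
temp = (F + m·l·θ̇²·sinθ)/(M+m) = (8.621936 + -0.058904633)/0.990914 = 8.641548477
θ̈ = (g·sinθ − cosθ·temp)/(l·(4/3 − m·cos²θ/(M+m))) = -21.362072242
ẍ = temp − m·l·θ̈·cosθ/(M+m) = 12.909119465
Euler: x'=1.102327065+0.046735·0.998732863=1.149002845, ẋ'=0.998732863+0.046735·12.909119465=1.602040561
       θ'=-0.123624538+0.046735·-1.547481735=-0.195946097, θ̇'=-1.547481735+0.046735·-21.362072242=-2.545838181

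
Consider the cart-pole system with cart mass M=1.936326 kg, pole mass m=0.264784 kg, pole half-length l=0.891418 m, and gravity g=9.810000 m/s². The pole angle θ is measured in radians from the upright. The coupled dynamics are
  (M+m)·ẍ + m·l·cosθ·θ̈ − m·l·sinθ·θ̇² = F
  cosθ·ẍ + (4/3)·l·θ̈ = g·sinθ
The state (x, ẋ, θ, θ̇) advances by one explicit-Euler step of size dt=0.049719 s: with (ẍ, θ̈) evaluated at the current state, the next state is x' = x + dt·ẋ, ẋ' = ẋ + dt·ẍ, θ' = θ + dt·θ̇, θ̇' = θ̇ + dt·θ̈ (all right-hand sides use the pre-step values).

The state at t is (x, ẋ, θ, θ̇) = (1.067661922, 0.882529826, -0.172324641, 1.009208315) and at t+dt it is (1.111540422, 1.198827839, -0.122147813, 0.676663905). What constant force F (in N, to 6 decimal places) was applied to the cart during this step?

ẍ = (ẋ'−ẋ)/dt = (1.198827839−0.882529826)/0.049719 = 6.361713
θ̈ = (θ̇'−θ̇)/dt = (0.676663905−1.009208315)/0.049719 = -6.688477
sinθ=-0.171473, cosθ=0.985189
F = (M+m)·ẍ + m·l·cosθ·θ̈ − m·l·sinθ·θ̇² = 14.002830 + -1.555320 − -0.041222 = 12.488732

F = 12.488732 N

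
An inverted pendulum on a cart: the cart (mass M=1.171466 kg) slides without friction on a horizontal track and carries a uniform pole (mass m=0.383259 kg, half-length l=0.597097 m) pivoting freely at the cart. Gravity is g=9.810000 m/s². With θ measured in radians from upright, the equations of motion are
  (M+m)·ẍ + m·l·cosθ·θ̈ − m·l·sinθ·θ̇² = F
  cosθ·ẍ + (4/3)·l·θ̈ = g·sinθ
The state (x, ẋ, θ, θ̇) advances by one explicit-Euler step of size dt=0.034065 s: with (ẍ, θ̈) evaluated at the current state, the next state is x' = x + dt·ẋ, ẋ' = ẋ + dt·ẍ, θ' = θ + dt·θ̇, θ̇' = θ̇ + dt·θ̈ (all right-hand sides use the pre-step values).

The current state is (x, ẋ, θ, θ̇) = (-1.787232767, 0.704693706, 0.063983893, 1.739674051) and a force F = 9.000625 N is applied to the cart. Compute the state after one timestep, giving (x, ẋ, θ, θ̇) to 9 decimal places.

sinθ=0.063940244, cosθ=0.997953729
temp = (F + m·l·θ̇²·sinθ)/(M+m) = (9.000625 + 0.044284048)/1.554725 = 5.817690619
θ̈ = (g·sinθ − cosθ·temp)/(l·(4/3 − m·cos²θ/(M+m))) = -7.972623595
ẍ = temp − m·l·θ̈·cosθ/(M+m) = 6.988794271
Euler: x'=-1.787232767+0.034065·0.704693706=-1.763227376, ẋ'=0.704693706+0.034065·6.988794271=0.942766983
       θ'=0.063983893+0.034065·1.739674051=0.123245890, θ̇'=1.739674051+0.034065·-7.972623595=1.468086628

(-1.763227376, 0.942766983, 0.123245890, 1.468086628)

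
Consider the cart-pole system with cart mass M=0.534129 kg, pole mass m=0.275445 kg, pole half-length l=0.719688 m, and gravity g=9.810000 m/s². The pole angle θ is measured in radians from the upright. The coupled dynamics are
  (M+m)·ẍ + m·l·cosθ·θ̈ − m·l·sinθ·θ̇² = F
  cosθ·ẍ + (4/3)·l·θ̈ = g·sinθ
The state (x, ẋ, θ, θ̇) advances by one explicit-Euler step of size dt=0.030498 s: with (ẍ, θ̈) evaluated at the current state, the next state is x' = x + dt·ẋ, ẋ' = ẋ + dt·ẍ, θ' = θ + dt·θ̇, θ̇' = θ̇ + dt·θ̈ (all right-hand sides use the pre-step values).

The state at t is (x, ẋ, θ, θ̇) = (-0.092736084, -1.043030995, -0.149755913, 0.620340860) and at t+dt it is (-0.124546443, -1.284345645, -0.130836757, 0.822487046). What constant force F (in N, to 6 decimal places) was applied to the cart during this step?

ẍ = (ẋ'−ẋ)/dt = (-1.284345645−-1.043030995)/0.030498 = -7.912475
θ̈ = (θ̇'−θ̇)/dt = (0.822487046−0.620340860)/0.030498 = 6.628178
sinθ=-0.149197, cosθ=0.988808
F = (M+m)·ẍ + m·l·cosθ·θ̈ − m·l·sinθ·θ̇² = -6.405734 + 1.299227 − -0.011381 = -5.095125

F = -5.095125 N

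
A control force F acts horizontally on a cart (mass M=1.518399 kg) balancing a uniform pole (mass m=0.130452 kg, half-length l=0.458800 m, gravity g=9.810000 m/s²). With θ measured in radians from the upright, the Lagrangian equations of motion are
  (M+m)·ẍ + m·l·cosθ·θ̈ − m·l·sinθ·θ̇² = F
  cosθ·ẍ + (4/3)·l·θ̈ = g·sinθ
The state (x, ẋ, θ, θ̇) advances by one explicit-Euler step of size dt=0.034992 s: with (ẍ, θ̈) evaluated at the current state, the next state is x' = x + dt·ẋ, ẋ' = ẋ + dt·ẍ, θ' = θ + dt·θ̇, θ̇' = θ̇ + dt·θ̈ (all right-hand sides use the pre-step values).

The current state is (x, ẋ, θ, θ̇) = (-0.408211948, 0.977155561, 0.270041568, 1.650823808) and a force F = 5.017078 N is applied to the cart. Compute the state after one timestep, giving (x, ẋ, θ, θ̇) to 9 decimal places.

sinθ=0.266771498, cosθ=0.963759808
temp = (F + m·l·θ̇²·sinθ)/(M+m) = (5.017078 + 0.043512599)/1.648851 = 3.069161858
θ̈ = (g·sinθ − cosθ·temp)/(l·(4/3 − m·cos²θ/(M+m))) = -0.589785398
ẍ = temp − m·l·θ̈·cosθ/(M+m) = 3.089794535
Euler: x'=-0.408211948+0.034992·0.977155561=-0.374019321, ẋ'=0.977155561+0.034992·3.089794535=1.085273651
       θ'=0.270041568+0.034992·1.650823808=0.327807195, θ̇'=1.650823808+0.034992·-0.589785398=1.630186037

(-0.374019321, 1.085273651, 0.327807195, 1.630186037)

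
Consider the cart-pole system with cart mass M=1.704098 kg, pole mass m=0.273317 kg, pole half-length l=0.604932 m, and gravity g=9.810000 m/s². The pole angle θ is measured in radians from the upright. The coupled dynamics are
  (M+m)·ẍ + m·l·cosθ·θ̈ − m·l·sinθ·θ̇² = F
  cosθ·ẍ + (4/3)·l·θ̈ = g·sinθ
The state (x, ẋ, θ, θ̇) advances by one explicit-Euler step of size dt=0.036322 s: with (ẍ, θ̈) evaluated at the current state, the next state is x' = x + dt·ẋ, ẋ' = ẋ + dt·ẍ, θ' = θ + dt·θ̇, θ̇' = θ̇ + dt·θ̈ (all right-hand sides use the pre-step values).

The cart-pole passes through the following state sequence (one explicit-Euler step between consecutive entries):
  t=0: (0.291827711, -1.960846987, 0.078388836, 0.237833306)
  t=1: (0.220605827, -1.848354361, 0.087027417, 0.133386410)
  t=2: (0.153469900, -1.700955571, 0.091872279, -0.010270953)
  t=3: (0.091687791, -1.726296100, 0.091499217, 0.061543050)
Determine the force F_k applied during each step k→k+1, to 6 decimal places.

F_0 = 5.649523 N
F_1 = 7.372863 N
F_2 = -1.054052 N

step 0→1:
  ẍ = (ẋ'−ẋ)/dt = (-1.848354361−-1.960846987)/0.036322 = 3.097093
  θ̈ = (θ̇'−θ̇)/dt = (0.133386410−0.237833306)/0.036322 = -2.875582
  sinθ=0.078309, cosθ=0.996929
  F = (M+m)·ẍ + m·l·cosθ·θ̈ − m·l·sinθ·θ̇² = 6.124239 + -0.473984 − 0.000732 = 5.649523
step 1→2:
  ẍ = (ẋ'−ẋ)/dt = (-1.700955571−-1.848354361)/0.036322 = 4.058113
  θ̈ = (θ̇'−θ̇)/dt = (-0.010270953−0.133386410)/0.036322 = -3.955106
  sinθ=0.086918, cosθ=0.996216
  F = (M+m)·ẍ + m·l·cosθ·θ̈ − m·l·sinθ·θ̇² = 8.024574 + -0.651455 − 0.000256 = 7.372863
step 2→3:
  ẍ = (ẋ'−ẋ)/dt = (-1.726296100−-1.700955571)/0.036322 = -0.697663
  θ̈ = (θ̇'−θ̇)/dt = (0.061543050−-0.010270953)/0.036322 = 1.977149
  sinθ=0.091743, cosθ=0.995783
  F = (M+m)·ẍ + m·l·cosθ·θ̈ − m·l·sinθ·θ̇² = -1.379570 + 0.325520 − 0.000002 = -1.054052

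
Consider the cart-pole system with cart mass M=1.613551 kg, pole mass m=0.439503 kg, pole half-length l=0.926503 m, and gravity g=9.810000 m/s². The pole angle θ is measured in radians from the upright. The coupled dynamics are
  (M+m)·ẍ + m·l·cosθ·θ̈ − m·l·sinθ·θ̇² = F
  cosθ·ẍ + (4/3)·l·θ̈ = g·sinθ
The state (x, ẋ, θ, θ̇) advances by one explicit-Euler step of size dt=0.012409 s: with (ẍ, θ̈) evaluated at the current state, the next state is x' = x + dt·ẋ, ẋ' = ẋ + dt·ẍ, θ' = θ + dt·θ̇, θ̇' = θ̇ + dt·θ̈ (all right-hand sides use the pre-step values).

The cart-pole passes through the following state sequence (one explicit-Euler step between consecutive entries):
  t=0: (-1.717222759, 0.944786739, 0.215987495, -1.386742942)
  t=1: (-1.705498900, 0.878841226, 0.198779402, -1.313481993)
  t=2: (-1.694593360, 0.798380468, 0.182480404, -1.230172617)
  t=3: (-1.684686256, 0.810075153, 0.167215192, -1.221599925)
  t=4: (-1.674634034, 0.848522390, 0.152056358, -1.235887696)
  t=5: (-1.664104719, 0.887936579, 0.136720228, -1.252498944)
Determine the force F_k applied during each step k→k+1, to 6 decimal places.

step 0→1:
  ẍ = (ẋ'−ẋ)/dt = (0.878841226−0.944786739)/0.012409 = -5.314329
  θ̈ = (θ̇'−θ̇)/dt = (-1.313481993−-1.386742942)/0.012409 = 5.903856
  sinθ=0.214312, cosθ=0.976765
  F = (M+m)·ẍ + m·l·cosθ·θ̈ − m·l·sinθ·θ̇² = -10.910605 + 2.348198 − 0.167821 = -8.730229
step 1→2:
  ẍ = (ẋ'−ẋ)/dt = (0.798380468−0.878841226)/0.012409 = -6.484065
  θ̈ = (θ̇'−θ̇)/dt = (-1.230172617−-1.313481993)/0.012409 = 6.713625
  sinθ=0.197473, cosθ=0.980308
  F = (M+m)·ẍ + m·l·cosθ·θ̈ − m·l·sinθ·θ̇² = -13.312135 + 2.679961 − 0.138728 = -10.770902
step 2→3:
  ẍ = (ẋ'−ẋ)/dt = (0.810075153−0.798380468)/0.012409 = 0.942436
  θ̈ = (θ̇'−θ̇)/dt = (-1.221599925−-1.230172617)/0.012409 = 0.690845
  sinθ=0.181469, cosθ=0.983397
  F = (M+m)·ẍ + m·l·cosθ·θ̈ − m·l·sinθ·θ̇² = 1.934872 + 0.276642 − 0.111826 = 2.099687
step 3→4:
  ẍ = (ẋ'−ẋ)/dt = (0.848522390−0.810075153)/0.012409 = 3.098335
  θ̈ = (θ̇'−θ̇)/dt = (-1.235887696−-1.221599925)/0.012409 = -1.151404
  sinθ=0.166437, cosθ=0.986052
  F = (M+m)·ẍ + m·l·cosθ·θ̈ − m·l·sinθ·θ̇² = 6.361049 + -0.462313 − 0.101139 = 5.797597
step 4→5:
  ẍ = (ẋ'−ẋ)/dt = (0.887936579−0.848522390)/0.012409 = 3.176258
  θ̈ = (θ̇'−θ̇)/dt = (-1.252498944−-1.235887696)/0.012409 = -1.338645
  sinθ=0.151471, cosθ=0.988462
  F = (M+m)·ẍ + m·l·cosθ·θ̈ − m·l·sinθ·θ̇² = 6.521030 + -0.538808 − 0.094210 = 5.888012

F_0 = -8.730229 N
F_1 = -10.770902 N
F_2 = 2.099687 N
F_3 = 5.797597 N
F_4 = 5.888012 N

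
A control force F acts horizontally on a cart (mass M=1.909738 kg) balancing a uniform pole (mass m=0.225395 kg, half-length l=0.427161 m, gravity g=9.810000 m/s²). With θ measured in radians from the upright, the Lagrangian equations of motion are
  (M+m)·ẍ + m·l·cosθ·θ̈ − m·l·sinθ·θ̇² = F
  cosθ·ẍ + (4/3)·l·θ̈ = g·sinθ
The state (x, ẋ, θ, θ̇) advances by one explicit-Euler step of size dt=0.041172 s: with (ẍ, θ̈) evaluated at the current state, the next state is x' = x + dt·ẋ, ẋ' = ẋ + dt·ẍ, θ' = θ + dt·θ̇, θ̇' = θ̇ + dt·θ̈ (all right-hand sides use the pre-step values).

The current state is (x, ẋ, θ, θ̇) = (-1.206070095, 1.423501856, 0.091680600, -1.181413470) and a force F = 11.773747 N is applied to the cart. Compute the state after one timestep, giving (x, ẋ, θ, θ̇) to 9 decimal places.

(-1.147461677, 1.666973097, 0.043039445, -1.542175045)

sinθ=0.091552220, cosθ=0.995800277
temp = (F + m·l·θ̇²·sinθ)/(M+m) = (11.773747 + 0.012302931)/2.135133 = 5.520054222
θ̈ = (g·sinθ − cosθ·temp)/(l·(4/3 − m·cos²θ/(M+m))) = -8.762303861
ẍ = temp − m·l·θ̈·cosθ/(M+m) = 5.913515041
Euler: x'=-1.206070095+0.041172·1.423501856=-1.147461677, ẋ'=1.423501856+0.041172·5.913515041=1.666973097
       θ'=0.091680600+0.041172·-1.181413470=0.043039445, θ̇'=-1.181413470+0.041172·-8.762303861=-1.542175045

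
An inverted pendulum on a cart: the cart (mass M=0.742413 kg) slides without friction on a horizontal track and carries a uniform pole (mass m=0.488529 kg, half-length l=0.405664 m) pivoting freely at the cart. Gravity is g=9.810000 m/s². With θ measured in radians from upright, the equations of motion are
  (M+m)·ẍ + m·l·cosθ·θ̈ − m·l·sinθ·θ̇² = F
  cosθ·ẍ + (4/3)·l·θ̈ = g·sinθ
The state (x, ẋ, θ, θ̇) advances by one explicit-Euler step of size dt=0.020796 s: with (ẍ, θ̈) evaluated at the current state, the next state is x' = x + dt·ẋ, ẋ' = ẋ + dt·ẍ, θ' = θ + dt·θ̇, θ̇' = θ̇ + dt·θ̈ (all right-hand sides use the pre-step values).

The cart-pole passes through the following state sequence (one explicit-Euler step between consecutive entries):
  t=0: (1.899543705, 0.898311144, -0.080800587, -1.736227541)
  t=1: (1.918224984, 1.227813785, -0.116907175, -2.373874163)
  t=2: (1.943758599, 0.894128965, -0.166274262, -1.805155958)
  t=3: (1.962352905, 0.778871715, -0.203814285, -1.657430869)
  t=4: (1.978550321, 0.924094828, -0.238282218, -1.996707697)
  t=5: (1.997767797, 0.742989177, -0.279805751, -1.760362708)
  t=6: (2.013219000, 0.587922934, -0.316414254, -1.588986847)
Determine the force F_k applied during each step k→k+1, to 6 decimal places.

F_0 = 13.495179 N
F_1 = -14.238278 N
F_2 = -5.326989 N
F_3 = 5.539867 N
F_4 = -8.344738 N
F_5 = -7.439329 N

step 0→1:
  ẍ = (ẋ'−ẋ)/dt = (1.227813785−0.898311144)/0.020796 = 15.844520
  θ̈ = (θ̇'−θ̇)/dt = (-2.373874163−-1.736227541)/0.020796 = -30.661984
  sinθ=-0.080713, cosθ=0.996737
  F = (M+m)·ẍ + m·l·cosθ·θ̈ − m·l·sinθ·θ̇² = 19.503685 + -6.056725 − -0.048218 = 13.495179
step 1→2:
  ẍ = (ẋ'−ẋ)/dt = (0.894128965−1.227813785)/0.020796 = -16.045625
  θ̈ = (θ̇'−θ̇)/dt = (-1.805155958−-2.373874163)/0.020796 = 27.347481
  sinθ=-0.116641, cosθ=0.993174
  F = (M+m)·ẍ + m·l·cosθ·θ̈ − m·l·sinθ·θ̇² = -19.751234 + 5.382692 − -0.130264 = -14.238278
step 2→3:
  ẍ = (ẋ'−ẋ)/dt = (0.778871715−0.894128965)/0.020796 = -5.542280
  θ̈ = (θ̇'−θ̇)/dt = (-1.657430869−-1.805155958)/0.020796 = 7.103534
  sinθ=-0.165509, cosθ=0.986208
  F = (M+m)·ẍ + m·l·cosθ·θ̈ − m·l·sinθ·θ̇² = -6.822225 + 1.388353 − -0.106883 = -5.326989
step 3→4:
  ẍ = (ẋ'−ẋ)/dt = (0.924094828−0.778871715)/0.020796 = 6.983223
  θ̈ = (θ̇'−θ̇)/dt = (-1.996707697−-1.657430869)/0.020796 = -16.314523
  sinθ=-0.202406, cosθ=0.979302
  F = (M+m)·ẍ + m·l·cosθ·θ̈ − m·l·sinθ·θ̇² = 8.595943 + -3.166268 − -0.110192 = 5.539867
step 4→5:
  ẍ = (ẋ'−ẋ)/dt = (0.742989177−0.924094828)/0.020796 = -8.708677
  θ̈ = (θ̇'−θ̇)/dt = (-1.760362708−-1.996707697)/0.020796 = 11.364925
  sinθ=-0.236034, cosθ=0.971745
  F = (M+m)·ẍ + m·l·cosθ·θ̈ − m·l·sinθ·θ̇² = -10.719877 + 2.188647 − -0.186492 = -8.344738
step 5→6:
  ẍ = (ẋ'−ẋ)/dt = (0.587922934−0.742989177)/0.020796 = -7.456542
  θ̈ = (θ̇'−θ̇)/dt = (-1.588986847−-1.760362708)/0.020796 = 8.240809
  sinθ=-0.276169, cosθ=0.961109
  F = (M+m)·ẍ + m·l·cosθ·θ̈ − m·l·sinθ·θ̇² = -9.178570 + 1.569637 − -0.169604 = -7.439329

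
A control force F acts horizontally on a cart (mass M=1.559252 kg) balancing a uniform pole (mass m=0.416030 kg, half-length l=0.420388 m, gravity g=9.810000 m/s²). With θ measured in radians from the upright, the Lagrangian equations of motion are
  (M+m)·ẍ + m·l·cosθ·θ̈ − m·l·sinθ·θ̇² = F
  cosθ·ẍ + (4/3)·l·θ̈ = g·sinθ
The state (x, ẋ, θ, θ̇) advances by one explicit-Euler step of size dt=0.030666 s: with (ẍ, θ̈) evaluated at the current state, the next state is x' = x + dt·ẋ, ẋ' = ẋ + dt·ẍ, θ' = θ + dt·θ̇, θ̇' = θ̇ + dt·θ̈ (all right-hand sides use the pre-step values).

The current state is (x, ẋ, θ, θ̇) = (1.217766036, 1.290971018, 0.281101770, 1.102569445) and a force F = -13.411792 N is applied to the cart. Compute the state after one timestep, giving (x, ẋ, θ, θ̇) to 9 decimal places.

sinθ=0.277414343, cosθ=0.960750375
temp = (F + m·l·θ̇²·sinθ)/(M+m) = (-13.411792 + 0.058981495)/1.975282 = -6.759951493
θ̈ = (g·sinθ − cosθ·temp)/(l·(4/3 − m·cos²θ/(M+m))) = 19.248646300
ẍ = temp − m·l·θ̈·cosθ/(M+m) = -8.397358362
Euler: x'=1.217766036+0.030666·1.290971018=1.257354953, ẋ'=1.290971018+0.030666·-8.397358362=1.033457626
       θ'=0.281101770+0.030666·1.102569445=0.314913165, θ̇'=1.102569445+0.030666·19.248646300=1.692848432

(1.257354953, 1.033457626, 0.314913165, 1.692848432)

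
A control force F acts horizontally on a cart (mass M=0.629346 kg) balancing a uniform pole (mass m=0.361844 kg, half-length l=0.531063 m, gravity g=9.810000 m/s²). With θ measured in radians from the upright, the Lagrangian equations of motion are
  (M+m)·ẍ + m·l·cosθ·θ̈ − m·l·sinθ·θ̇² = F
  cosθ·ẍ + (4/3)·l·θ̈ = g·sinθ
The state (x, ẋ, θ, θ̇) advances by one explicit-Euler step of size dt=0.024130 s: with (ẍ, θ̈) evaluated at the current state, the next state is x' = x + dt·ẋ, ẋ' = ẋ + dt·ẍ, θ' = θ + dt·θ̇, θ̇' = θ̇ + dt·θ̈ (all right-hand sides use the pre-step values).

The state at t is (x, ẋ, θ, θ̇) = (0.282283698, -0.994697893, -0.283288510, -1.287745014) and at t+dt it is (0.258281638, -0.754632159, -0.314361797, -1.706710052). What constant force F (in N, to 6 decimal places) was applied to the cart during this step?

ẍ = (ẋ'−ẋ)/dt = (-0.754632159−-0.994697893)/0.024130 = 9.948849
θ̈ = (θ̇'−θ̇)/dt = (-1.706710052−-1.287745014)/0.024130 = -17.362828
sinθ=-0.279515, cosθ=0.960141
F = (M+m)·ẍ + m·l·cosθ·θ̈ − m·l·sinθ·θ̇² = 9.861200 + -3.203488 − -0.089070 = 6.746782

F = 6.746782 N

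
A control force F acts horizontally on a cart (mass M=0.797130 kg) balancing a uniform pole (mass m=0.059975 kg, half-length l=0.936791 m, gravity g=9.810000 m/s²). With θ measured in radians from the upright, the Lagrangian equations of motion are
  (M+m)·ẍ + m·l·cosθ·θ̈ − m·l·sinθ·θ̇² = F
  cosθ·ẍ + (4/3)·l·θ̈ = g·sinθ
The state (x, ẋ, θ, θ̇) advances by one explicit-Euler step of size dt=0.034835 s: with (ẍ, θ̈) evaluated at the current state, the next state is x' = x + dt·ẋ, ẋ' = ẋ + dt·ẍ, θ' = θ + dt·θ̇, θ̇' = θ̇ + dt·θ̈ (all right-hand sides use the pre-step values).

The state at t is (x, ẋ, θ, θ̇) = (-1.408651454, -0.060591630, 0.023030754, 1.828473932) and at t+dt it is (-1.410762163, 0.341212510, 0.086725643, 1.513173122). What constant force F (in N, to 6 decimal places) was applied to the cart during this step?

ẍ = (ẋ'−ẋ)/dt = (0.341212510−-0.060591630)/0.034835 = 11.534495
θ̈ = (θ̇'−θ̇)/dt = (1.513173122−1.828473932)/0.034835 = -9.051265
sinθ=0.023029, cosθ=0.999735
F = (M+m)·ẍ + m·l·cosθ·θ̈ − m·l·sinθ·θ̇² = 9.886274 + -0.508402 − 0.004326 = 9.373546

F = 9.373546 N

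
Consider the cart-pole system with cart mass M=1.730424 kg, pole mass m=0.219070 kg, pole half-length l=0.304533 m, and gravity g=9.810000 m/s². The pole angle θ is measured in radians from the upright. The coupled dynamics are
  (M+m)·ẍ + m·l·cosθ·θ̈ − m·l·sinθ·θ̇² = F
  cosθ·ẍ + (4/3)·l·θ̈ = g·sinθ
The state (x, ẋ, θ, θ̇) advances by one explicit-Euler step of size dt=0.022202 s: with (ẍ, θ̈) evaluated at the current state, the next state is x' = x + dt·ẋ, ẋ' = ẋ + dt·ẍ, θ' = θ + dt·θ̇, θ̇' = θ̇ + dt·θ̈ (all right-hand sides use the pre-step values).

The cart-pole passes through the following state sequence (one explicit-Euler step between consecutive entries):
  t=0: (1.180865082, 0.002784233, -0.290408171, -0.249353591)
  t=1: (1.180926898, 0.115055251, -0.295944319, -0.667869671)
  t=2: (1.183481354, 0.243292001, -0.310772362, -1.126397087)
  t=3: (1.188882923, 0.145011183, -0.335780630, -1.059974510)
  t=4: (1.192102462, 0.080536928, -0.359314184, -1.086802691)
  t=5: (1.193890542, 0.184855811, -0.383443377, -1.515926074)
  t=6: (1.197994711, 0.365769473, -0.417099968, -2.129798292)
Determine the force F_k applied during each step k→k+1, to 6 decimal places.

F_0 = 8.654458 N
F_1 = 9.950864 N
F_2 = -8.413843 N
F_3 = -5.712714 N
F_4 = 7.980539 N
F_5 = 14.232214 N

step 0→1:
  ẍ = (ẋ'−ẋ)/dt = (0.115055251−0.002784233)/0.022202 = 5.056797
  θ̈ = (θ̇'−θ̇)/dt = (-0.667869671−-0.249353591)/0.022202 = -18.850377
  sinθ=-0.286343, cosθ=0.958127
  F = (M+m)·ẍ + m·l·cosθ·θ̈ − m·l·sinθ·θ̇² = 9.858196 + -1.204926 − -0.001188 = 8.654458
step 1→2:
  ẍ = (ẋ'−ẋ)/dt = (0.243292001−0.115055251)/0.022202 = 5.775910
  θ̈ = (θ̇'−θ̇)/dt = (-1.126397087−-0.667869671)/0.022202 = -20.652528
  sinθ=-0.291643, cosθ=0.956527
  F = (M+m)·ẍ + m·l·cosθ·θ̈ − m·l·sinθ·θ̇² = 11.260102 + -1.317916 − -0.008679 = 9.950864
step 2→3:
  ẍ = (ẋ'−ẋ)/dt = (0.145011183−0.243292001)/0.022202 = -4.426665
  θ̈ = (θ̇'−θ̇)/dt = (-1.059974510−-1.126397087)/0.022202 = 2.991738
  sinθ=-0.305794, cosθ=0.952098
  F = (M+m)·ẍ + m·l·cosθ·θ̈ − m·l·sinθ·θ̇² = -8.629757 + 0.190030 − -0.025884 = -8.413843
step 3→4:
  ẍ = (ẋ'−ẋ)/dt = (0.080536928−0.145011183)/0.022202 = -2.903984
  θ̈ = (θ̇'−θ̇)/dt = (-1.086802691−-1.059974510)/0.022202 = -1.208368
  sinθ=-0.329506, cosθ=0.944153
  F = (M+m)·ẍ + m·l·cosθ·θ̈ − m·l·sinθ·θ̇² = -5.661300 + -0.076113 − -0.024699 = -5.712714
step 4→5:
  ẍ = (ẋ'−ẋ)/dt = (0.184855811−0.080536928)/0.022202 = 4.698625
  θ̈ = (θ̇'−θ̇)/dt = (-1.515926074−-1.086802691)/0.022202 = -19.328141
  sinθ=-0.351632, cosθ=0.936138
  F = (M+m)·ẍ + m·l·cosθ·θ̈ − m·l·sinθ·θ̇² = 9.159942 + -1.207111 − -0.027708 = 7.980539
step 5→6:
  ẍ = (ẋ'−ẋ)/dt = (0.365769473−0.184855811)/0.022202 = 8.148530
  θ̈ = (θ̇'−θ̇)/dt = (-2.129798292−-1.515926074)/0.022202 = -27.649411
  sinθ=-0.374116, cosθ=0.927382
  F = (M+m)·ẍ + m·l·cosθ·θ̈ − m·l·sinθ·θ̇² = 15.885510 + -1.710652 − -0.057356 = 14.232214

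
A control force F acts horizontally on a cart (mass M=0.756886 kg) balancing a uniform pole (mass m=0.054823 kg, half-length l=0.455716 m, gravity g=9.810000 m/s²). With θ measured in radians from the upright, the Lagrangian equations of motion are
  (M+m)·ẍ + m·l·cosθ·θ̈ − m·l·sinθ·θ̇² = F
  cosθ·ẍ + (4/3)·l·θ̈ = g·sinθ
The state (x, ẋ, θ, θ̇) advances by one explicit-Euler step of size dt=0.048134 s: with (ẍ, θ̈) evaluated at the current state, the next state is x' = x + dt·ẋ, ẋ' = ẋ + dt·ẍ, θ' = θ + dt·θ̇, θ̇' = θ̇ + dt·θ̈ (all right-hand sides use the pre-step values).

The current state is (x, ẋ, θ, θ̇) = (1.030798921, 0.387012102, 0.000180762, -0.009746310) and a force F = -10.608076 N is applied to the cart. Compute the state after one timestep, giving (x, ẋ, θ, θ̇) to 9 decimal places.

(1.049427362, -0.275611964, -0.000288367, 1.080915545)

sinθ=0.000180762, cosθ=0.999999984
temp = (F + m·l·θ̇²·sinθ)/(M+m) = (-10.608076 + 0.000000000)/0.811709 = -13.068816533
θ̈ = (g·sinθ − cosθ·temp)/(l·(4/3 − m·cos²θ/(M+m))) = 22.658865969
ẍ = temp − m·l·θ̈·cosθ/(M+m) = -13.766237302
Euler: x'=1.030798921+0.048134·0.387012102=1.049427362, ẋ'=0.387012102+0.048134·-13.766237302=-0.275611964
       θ'=0.000180762+0.048134·-0.009746310=-0.000288367, θ̇'=-0.009746310+0.048134·22.658865969=1.080915545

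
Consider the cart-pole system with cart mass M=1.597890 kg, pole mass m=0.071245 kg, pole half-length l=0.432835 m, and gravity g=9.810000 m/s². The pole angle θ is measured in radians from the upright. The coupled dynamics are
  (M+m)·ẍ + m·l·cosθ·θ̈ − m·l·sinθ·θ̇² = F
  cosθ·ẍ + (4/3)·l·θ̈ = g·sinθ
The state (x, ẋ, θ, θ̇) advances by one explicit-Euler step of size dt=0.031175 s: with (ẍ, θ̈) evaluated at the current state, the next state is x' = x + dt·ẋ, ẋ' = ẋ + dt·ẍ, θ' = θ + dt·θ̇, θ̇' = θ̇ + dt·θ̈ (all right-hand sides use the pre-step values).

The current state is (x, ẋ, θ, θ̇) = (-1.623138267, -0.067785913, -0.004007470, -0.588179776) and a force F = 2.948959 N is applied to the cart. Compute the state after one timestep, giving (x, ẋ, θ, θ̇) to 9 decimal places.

sinθ=-0.004007459, cosθ=0.999991970
temp = (F + m·l·θ̇²·sinθ)/(M+m) = (2.948959 + -0.000042753)/1.669135 = 1.766733216
θ̈ = (g·sinθ − cosθ·temp)/(l·(4/3 − m·cos²θ/(M+m))) = -3.232916997
ẍ = temp − m·l·θ̈·cosθ/(M+m) = 1.826460995
Euler: x'=-1.623138267+0.031175·-0.067785913=-1.625251493, ẋ'=-0.067785913+0.031175·1.826460995=-0.010845991
       θ'=-0.004007470+0.031175·-0.588179776=-0.022343975, θ̇'=-0.588179776+0.031175·-3.232916997=-0.688965963

(-1.625251493, -0.010845991, -0.022343975, -0.688965963)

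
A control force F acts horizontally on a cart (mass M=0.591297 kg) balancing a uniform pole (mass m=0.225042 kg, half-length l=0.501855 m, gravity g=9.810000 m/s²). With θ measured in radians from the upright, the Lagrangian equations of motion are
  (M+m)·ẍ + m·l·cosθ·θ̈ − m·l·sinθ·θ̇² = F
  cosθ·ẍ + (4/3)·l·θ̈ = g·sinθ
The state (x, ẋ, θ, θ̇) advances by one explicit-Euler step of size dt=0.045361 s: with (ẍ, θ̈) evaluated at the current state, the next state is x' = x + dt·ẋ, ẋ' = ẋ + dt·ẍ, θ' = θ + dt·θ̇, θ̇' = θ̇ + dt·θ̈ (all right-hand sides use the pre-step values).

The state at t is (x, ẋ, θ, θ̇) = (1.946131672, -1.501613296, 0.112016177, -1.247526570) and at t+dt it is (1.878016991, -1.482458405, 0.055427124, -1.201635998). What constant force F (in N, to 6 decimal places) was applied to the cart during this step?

F = 0.438614 N

ẍ = (ẋ'−ẋ)/dt = (-1.482458405−-1.501613296)/0.045361 = 0.422277
θ̈ = (θ̇'−θ̇)/dt = (-1.201635998−-1.247526570)/0.045361 = 1.011675
sinθ=0.111782, cosθ=0.993733
F = (M+m)·ẍ + m·l·cosθ·θ̈ − m·l·sinθ·θ̇² = 0.344721 + 0.113541 − 0.019648 = 0.438614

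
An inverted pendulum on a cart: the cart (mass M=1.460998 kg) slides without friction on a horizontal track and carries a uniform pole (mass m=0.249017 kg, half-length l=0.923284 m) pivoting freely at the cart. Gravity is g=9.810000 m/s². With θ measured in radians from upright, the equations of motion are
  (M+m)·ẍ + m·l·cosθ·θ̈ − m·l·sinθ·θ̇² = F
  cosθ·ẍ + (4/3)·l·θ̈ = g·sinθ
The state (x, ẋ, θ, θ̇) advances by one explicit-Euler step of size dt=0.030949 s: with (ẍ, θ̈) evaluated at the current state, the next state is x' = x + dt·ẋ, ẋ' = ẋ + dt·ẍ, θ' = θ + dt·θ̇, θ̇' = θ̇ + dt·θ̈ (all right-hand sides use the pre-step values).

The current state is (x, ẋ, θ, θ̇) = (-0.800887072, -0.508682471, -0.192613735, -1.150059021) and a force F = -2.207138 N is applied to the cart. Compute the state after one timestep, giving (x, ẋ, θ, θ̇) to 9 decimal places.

(-0.816630286, -0.547540585, -0.228206912, -1.166288276)

sinθ=-0.191424946, cosθ=0.981507254
temp = (F + m·l·θ̇²·sinθ)/(M+m) = (-2.207138 + -0.058210737)/1.710015 = -1.324753723
θ̈ = (g·sinθ − cosθ·temp)/(l·(4/3 − m·cos²θ/(M+m))) = -0.524387040
ẍ = temp − m·l·θ̈·cosθ/(M+m) = -1.255553124
Euler: x'=-0.800887072+0.030949·-0.508682471=-0.816630286, ẋ'=-0.508682471+0.030949·-1.255553124=-0.547540585
       θ'=-0.192613735+0.030949·-1.150059021=-0.228206912, θ̇'=-1.150059021+0.030949·-0.524387040=-1.166288276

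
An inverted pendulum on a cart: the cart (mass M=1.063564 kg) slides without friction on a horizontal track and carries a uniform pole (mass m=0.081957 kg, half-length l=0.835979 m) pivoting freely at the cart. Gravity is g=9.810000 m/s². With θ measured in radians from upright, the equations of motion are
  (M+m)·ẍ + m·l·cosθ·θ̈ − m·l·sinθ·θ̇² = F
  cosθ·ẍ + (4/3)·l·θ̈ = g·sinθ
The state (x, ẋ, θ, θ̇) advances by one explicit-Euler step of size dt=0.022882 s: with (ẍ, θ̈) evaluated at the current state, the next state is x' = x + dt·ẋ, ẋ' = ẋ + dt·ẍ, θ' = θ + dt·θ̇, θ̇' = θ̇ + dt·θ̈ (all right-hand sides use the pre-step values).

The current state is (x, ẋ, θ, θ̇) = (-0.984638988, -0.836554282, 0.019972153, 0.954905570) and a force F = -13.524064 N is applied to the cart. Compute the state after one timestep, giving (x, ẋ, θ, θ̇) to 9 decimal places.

sinθ=0.019970825, cosθ=0.999800563
temp = (F + m·l·θ̇²·sinθ)/(M+m) = (-13.524064 + 0.001247666)/1.145521 = -11.804948433
θ̈ = (g·sinθ − cosθ·temp)/(l·(4/3 − m·cos²θ/(M+m))) = 11.374590092
ẍ = temp − m·l·θ̈·cosθ/(M+m) = -12.485134134
Euler: x'=-0.984638988+0.022882·-0.836554282=-1.003781023, ẋ'=-0.836554282+0.022882·-12.485134134=-1.122239121
       θ'=0.019972153+0.022882·0.954905570=0.041822302, θ̇'=0.954905570+0.022882·11.374590092=1.215178940

(-1.003781023, -1.122239121, 0.041822302, 1.215178940)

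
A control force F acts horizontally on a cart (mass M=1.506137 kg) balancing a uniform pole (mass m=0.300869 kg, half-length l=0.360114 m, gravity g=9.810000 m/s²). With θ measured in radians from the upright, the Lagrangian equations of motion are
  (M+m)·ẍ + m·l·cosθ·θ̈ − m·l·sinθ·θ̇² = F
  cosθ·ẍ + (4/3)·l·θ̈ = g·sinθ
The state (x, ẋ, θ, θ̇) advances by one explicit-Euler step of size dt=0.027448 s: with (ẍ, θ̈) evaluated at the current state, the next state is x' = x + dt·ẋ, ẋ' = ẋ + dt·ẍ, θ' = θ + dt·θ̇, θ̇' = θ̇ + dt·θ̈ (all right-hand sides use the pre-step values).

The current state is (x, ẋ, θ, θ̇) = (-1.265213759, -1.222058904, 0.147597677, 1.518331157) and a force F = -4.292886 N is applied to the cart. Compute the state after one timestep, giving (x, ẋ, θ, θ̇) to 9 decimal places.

sinθ=0.147062356, cosθ=0.989127223
temp = (F + m·l·θ̇²·sinθ)/(M+m) = (-4.292886 + 0.036732626)/1.807006 = -2.355362060
θ̈ = (g·sinθ − cosθ·temp)/(l·(4/3 − m·cos²θ/(M+m))) = 8.950249949
ẍ = temp − m·l·θ̈·cosθ/(M+m) = -2.886179486
Euler: x'=-1.265213759+0.027448·-1.222058904=-1.298756832, ẋ'=-1.222058904+0.027448·-2.886179486=-1.301278759
       θ'=0.147597677+0.027448·1.518331157=0.189272831, θ̇'=1.518331157+0.027448·8.950249949=1.763997618

(-1.298756832, -1.301278759, 0.189272831, 1.763997618)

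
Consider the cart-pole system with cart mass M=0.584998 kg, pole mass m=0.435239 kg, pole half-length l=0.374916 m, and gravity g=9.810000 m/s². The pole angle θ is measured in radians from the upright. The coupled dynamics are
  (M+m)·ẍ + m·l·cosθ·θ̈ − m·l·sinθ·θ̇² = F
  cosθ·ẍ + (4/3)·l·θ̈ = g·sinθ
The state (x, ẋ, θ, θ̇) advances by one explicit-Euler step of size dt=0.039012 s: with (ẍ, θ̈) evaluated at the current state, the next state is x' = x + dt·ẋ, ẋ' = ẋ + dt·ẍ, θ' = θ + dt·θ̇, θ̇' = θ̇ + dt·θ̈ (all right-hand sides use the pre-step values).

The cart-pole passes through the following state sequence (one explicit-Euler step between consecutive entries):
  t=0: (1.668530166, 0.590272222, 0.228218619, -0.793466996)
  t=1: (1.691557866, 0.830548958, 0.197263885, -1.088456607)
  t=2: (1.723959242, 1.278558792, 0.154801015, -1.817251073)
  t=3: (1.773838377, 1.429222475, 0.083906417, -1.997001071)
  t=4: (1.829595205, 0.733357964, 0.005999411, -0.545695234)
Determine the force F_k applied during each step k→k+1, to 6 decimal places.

step 0→1:
  ẍ = (ẋ'−ẋ)/dt = (0.830548958−0.590272222)/0.039012 = 6.159047
  θ̈ = (θ̇'−θ̇)/dt = (-1.088456607−-0.793466996)/0.039012 = -7.561510
  sinθ=0.226243, cosθ=0.974071
  F = (M+m)·ẍ + m·l·cosθ·θ̈ − m·l·sinθ·θ̇² = 6.283687 + -1.201879 − 0.023243 = 5.058565
step 1→2:
  ẍ = (ẋ'−ẋ)/dt = (1.278558792−0.830548958)/0.039012 = 11.483898
  θ̈ = (θ̇'−θ̇)/dt = (-1.817251073−-1.088456607)/0.039012 = -18.681289
  sinθ=0.195987, cosθ=0.980606
  F = (M+m)·ẍ + m·l·cosθ·θ̈ − m·l·sinθ·θ̇² = 11.716298 + -2.989258 − 0.037889 = 8.689151
step 2→3:
  ẍ = (ẋ'−ẋ)/dt = (1.429222475−1.278558792)/0.039012 = 3.861983
  θ̈ = (θ̇'−θ̇)/dt = (-1.997001071−-1.817251073)/0.039012 = -4.607557
  sinθ=0.154183, cosθ=0.988042
  F = (M+m)·ẍ + m·l·cosθ·θ̈ − m·l·sinθ·θ̇² = 3.940138 + -0.742862 − 0.083086 = 3.114190
step 3→4:
  ẍ = (ẋ'−ẋ)/dt = (0.733357964−1.429222475)/0.039012 = -17.837191
  θ̈ = (θ̇'−θ̇)/dt = (-0.545695234−-1.997001071)/0.039012 = 37.201524
  sinθ=0.083808, cosθ=0.996482
  F = (M+m)·ẍ + m·l·cosθ·θ̈ − m·l·sinθ·θ̇² = -18.198163 + 6.049116 − 0.054539 = -12.203585

F_0 = 5.058565 N
F_1 = 8.689151 N
F_2 = 3.114190 N
F_3 = -12.203585 N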